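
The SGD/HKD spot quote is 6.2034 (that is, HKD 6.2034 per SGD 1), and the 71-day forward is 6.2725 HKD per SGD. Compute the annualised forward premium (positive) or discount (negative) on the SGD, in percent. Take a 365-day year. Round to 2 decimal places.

+5.73%

T = 71/365 years.
SGD trades forward at +1.11391% vs spot over the period.
Per annum: 0.0111391 / (71/365) = 0.057264 = 5.73%.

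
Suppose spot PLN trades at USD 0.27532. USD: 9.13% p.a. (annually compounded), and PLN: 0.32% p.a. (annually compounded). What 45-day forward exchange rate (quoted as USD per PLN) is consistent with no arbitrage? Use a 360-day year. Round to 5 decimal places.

T = 45/360 years.
USD accumulates by (1 + 0.0913)^(45/360) = 1.0109811.
PLN growth factor: (1 + 0.0032)^(45/360) = 1.0003994.
CIP: F = S · (grow USD)/(grow PLN) = 0.27532 × 1.0109811/1.0003994 = 0.2782322 USD per PLN.

0.27823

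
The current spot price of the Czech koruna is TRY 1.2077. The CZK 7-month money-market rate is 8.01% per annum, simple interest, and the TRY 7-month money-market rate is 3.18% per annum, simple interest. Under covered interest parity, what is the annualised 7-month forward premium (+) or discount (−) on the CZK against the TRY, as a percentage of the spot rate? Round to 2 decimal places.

-4.61%

T = 7/12 years.
F = S · g_TRY/g_CZK = 1.2077 × 1.018550/1.046725 = 1.1751920.
Annualised premium = (F − S)/S × (1/T) = (1.1751920 − 1.2077)/1.2077 ÷ (7/12) = -4.61%.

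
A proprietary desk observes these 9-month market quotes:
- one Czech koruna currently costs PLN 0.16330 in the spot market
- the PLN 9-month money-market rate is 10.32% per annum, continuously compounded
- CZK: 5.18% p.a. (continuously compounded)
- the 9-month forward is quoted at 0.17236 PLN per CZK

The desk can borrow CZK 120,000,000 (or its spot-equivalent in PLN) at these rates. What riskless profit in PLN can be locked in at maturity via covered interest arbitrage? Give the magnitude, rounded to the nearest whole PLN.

T = 9/12 years.
Keep in CZK, deliver into the forward: 120,000,000·1.0396145298·0.17236 = PLN 21,502,555.24.
Swap to PLN now, deposit: 120,000,000·0.16330·1.0804741796 = PLN 21,172,972.02.
The quoted forward overvalues CZK, so borrow PLN, buy CZK at spot, deposit the CZK at 5.18%, and sell the proceeds forward at 0.17236.
Profit = 21,502,555.24 − 21,172,972.02 = PLN 329,583.

PLN 329,583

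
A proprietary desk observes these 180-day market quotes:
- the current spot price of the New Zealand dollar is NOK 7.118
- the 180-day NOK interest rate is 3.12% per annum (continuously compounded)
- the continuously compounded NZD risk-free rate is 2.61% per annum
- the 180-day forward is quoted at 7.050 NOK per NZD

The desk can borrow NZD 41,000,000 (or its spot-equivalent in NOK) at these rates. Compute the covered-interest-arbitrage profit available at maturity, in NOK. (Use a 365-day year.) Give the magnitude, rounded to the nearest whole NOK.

T = 180/365 years.
Invest the NZD and cover forward: 41,000,000 × 1.01295442373 × 7.050 = NOK 292,794,476.18.
Convert at spot and invest in NOK: 41,000,000 × 7.118 × 1.01550527993 = NOK 296,363,029.88.
The quoted forward undervalues NZD, so borrow NZD, convert to NOK at spot, deposit the NOK at 3.12%, and buy NZD forward at 7.050 to cover the loan.
Arbitrage profit = |292,794,476.18 − 296,363,029.88| = NOK 3,568,554.

NOK 3,568,554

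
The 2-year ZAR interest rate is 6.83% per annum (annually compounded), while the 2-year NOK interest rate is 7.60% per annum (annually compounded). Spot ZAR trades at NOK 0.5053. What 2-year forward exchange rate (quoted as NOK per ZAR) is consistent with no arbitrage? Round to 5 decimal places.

0.51261

T = 2 years.
NOK growth factor: (1 + 0.0760)^2 = 1.157776.
ZAR accumulates by (1 + 0.0683)^2 = 1.1412649.
So F = 0.5053 × 1.157776 / 1.1412649 = 0.5126104 (NOK/ZAR).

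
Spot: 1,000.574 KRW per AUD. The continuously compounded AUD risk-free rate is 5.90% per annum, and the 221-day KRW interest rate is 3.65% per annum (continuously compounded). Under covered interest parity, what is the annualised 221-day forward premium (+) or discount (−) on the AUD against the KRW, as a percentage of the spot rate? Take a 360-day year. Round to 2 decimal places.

-2.23%

T = 221/360 years.
CIP forward (KRW per AUD) = 1000.574 × 1.0226599/1.0368834 = 986.848576.
Annualised premium = (F − S)/S × (1/T) = (986.848576 − 1000.574)/1000.574 ÷ (221/360) = -2.23%.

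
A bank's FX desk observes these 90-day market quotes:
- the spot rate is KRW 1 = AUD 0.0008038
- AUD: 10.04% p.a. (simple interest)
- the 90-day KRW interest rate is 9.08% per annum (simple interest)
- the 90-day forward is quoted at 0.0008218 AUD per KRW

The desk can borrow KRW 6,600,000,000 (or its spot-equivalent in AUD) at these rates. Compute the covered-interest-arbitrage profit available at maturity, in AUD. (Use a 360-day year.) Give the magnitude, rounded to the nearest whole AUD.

AUD 108,765

T = 90/360 years.
Invest the KRW and cover forward: 6,600,000,000 × 1.022700 × 0.0008218 = AUD 5,547,002.08.
Convert at spot and invest in AUD: 6,600,000,000 × 0.0008038 × 1.025100 = AUD 5,438,237.51.
The quoted forward overvalues KRW, so borrow AUD, buy KRW at spot, deposit the KRW at 9.08%, and sell the proceeds forward at 0.0008218.
Profit = 5,547,002.08 − 5,438,237.51 = AUD 108,765.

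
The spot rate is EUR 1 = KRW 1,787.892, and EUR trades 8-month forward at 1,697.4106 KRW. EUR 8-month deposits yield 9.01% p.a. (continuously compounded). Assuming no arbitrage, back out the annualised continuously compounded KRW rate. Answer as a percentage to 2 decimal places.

1.22%

T = 8/12 years.
CIP gives F = S · g_KRW/g_EUR, so g_KRW/g_EUR = 1697.4106/1787.892 = 0.9493921.
EUR growth factor: e^(0.0901×8/12) = 1.0619073.
So the KRW growth factor = 1.0081664.
r = ln(1.0081664)/(8/12) = 0.012200 → 1.22%.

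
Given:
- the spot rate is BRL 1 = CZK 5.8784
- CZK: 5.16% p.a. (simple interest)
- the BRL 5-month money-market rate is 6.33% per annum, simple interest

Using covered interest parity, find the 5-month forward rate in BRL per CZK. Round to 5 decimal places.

T = 5/12 years.
Growth of 1 CZK over T: 1 + 0.0516×5/12 = 1.021500.
BRL growth factor: 1 + 0.0633×5/12 = 1.026375.
So F = 5.8784 × 1.021500 / 1.026375 = 5.850479 (CZK/BRL).
Quoted the other way: 1/5.850479 = 0.17093 BRL per CZK.

0.17093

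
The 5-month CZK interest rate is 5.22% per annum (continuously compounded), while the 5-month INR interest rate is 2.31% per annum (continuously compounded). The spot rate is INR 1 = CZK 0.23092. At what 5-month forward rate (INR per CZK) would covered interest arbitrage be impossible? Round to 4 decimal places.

T = 5/12 years.
CZK growth factor: e^(0.0522×5/12) = 1.0219883.
Growth of 1 INR over T: e^(0.0231×5/12) = 1.0096715.
Forward (CZK per INR) = 0.23092 × 1.0219883 / 1.0096715 = 0.2337370.
Quoted the other way: 1/0.2337370 = 4.2783 INR per CZK.

4.2783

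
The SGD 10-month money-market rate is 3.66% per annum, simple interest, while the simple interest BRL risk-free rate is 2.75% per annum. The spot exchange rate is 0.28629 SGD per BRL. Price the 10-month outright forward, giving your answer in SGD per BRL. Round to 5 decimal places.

0.28841

T = 10/12 years.
Growth of 1 SGD over T: 1 + 0.0366×10/12 = 1.030500.
Growth of 1 BRL over T: 1 + 0.0275×10/12 = 1.0229167.
Forward (SGD per BRL) = 0.28629 × 1.030500 / 1.0229167 = 0.2884124.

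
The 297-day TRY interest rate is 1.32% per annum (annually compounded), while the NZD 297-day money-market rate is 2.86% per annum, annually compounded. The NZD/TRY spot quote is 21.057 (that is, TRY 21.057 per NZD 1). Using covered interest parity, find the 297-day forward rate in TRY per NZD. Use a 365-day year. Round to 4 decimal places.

T = 297/365 years.
TRY growth factor: (1 + 0.0132)^(297/365) = 1.01072768.
NZD accumulates by (1 + 0.0286)^(297/365) = 1.02321047.
CIP: F = S · (grow TRY)/(grow NZD) = 21.057 × 1.01072768/1.02321047 = 20.800112 TRY per NZD.

20.8001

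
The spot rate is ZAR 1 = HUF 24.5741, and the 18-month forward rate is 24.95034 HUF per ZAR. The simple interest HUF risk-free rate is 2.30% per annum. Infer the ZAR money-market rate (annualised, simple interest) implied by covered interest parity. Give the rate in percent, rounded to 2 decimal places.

1.26%

T = 18/12 years.
By CIP, F/S equals the HUF-to-ZAR growth ratio: 24.95034/24.5741 = 1.0153104.
HUF growth factor: 1 + 0.0230×18/12 = 1.034500.
Hence g_ZAR = 1.0189002.
(1.0189002 − 1)/T = 0.012600, i.e. 1.26%.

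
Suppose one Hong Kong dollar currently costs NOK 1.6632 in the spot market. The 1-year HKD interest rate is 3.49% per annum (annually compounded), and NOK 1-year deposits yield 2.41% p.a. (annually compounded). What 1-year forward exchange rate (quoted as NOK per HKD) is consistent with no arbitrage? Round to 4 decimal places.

T = 1 year.
Growth of 1 NOK over T: (1 + 0.0241)^1 = 1.024100.
Growth of 1 HKD over T: (1 + 0.0349)^1 = 1.034900.
Forward (NOK per HKD) = 1.6632 × 1.024100 / 1.034900 = 1.645843.

1.6458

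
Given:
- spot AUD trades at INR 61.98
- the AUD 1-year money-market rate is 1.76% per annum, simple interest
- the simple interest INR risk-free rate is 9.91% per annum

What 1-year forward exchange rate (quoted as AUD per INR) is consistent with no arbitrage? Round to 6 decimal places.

T = 1 year.
INR accumulates by 1 + 0.0991×1 = 1.099100.
AUD growth factor: 1 + 0.0176×1 = 1.017600.
So F = 61.98 × 1.099100 / 1.017600 = 66.94400 (INR/AUD).
Quoted the other way: 1/66.94400 = 0.014938 AUD per INR.

0.014938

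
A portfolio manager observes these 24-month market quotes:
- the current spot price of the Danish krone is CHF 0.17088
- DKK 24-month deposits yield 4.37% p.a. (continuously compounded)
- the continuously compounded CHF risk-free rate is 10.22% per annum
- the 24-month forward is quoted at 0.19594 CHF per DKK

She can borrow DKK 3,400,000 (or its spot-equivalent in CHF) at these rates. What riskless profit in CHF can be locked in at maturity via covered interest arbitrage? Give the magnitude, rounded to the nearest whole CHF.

T = 2 years.
Route A — deposit DKK, sell forward: 3,400,000 × 1.09133313 × 0.19594 = CHF 727,041.77.
Route B — convert at spot, deposit CHF: 3,400,000 × 0.17088 × 1.22678877 = CHF 712,754.46.
The quoted forward overvalues DKK, so borrow CHF, buy DKK at spot, deposit the DKK at 4.37%, and sell the proceeds forward at 0.19594.
Arbitrage profit = |727,041.77 − 712,754.46| = CHF 14,287.

CHF 14,287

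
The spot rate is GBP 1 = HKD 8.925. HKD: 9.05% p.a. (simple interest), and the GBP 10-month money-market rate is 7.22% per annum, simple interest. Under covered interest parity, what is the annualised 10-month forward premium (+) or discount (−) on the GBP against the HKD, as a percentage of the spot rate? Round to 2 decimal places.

+1.73%

T = 10/12 years.
No-arbitrage forward: 8.925 × 1.0754167 / 1.0601667 = 9.053382 HKD/GBP.
Annualised premium = (F − S)/S × (1/T) = (9.053382 − 8.925)/8.925 ÷ (10/12) = 1.73%.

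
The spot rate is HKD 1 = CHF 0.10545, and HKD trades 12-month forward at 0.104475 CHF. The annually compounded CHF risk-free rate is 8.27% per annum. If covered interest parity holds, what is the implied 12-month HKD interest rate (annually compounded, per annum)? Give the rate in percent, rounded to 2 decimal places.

T = 1 year.
CIP gives F = S · g_CHF/g_HKD, so g_CHF/g_HKD = 0.104475/0.10545 = 0.9907539.
The CHF side grows by (1 + 0.0827)^1 = 1.082700.
That pins the HKD growth at 1.0928042.
r = 1.0928042^(1/1) − 1 = 0.092804 → 9.28%.

9.28%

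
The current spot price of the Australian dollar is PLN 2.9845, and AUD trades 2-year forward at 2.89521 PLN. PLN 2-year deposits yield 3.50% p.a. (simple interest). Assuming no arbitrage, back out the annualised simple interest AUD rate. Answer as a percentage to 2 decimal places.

T = 2 years.
By CIP, F/S equals the PLN-to-AUD growth ratio: 2.89521/2.9845 = 0.9700821.
The PLN side grows by 1 + 0.0350×2 = 1.070000.
Hence g_AUD = 1.1029994.
r = (1.1029994 − 1)/2 = 0.051500 → 5.15%.

5.15%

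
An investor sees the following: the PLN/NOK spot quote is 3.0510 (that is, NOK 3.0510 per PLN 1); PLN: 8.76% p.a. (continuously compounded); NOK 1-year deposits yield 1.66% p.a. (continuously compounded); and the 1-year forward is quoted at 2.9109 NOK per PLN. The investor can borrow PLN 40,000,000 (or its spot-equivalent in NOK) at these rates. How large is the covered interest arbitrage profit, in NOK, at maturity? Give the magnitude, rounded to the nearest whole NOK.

NOK 3,013,108

T = 1 year.
Keep in PLN, deliver into the forward: 40,000,000·1.09155141413·2.9109 = NOK 127,095,880.46.
Swap to NOK now, deposit: 40,000,000·3.0510·1.01673854556 = NOK 124,082,772.10.
The quoted forward overvalues PLN, so borrow NOK, buy PLN at spot, deposit the PLN at 8.76%, and sell the proceeds forward at 2.9109.
Arbitrage profit = |127,095,880.46 − 124,082,772.10| = NOK 3,013,108.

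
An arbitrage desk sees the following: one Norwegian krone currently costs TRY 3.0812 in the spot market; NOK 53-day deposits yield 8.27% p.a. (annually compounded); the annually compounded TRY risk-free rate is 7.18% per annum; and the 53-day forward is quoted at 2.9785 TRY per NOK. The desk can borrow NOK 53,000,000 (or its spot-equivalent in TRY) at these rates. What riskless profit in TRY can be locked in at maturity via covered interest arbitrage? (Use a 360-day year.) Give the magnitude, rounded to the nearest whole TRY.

T = 53/360 years.
Route A — deposit NOK, sell forward: 53,000,000 × 1.0117666606 × 2.9785 = TRY 159,717,990.93.
Route B — convert at spot, deposit TRY: 53,000,000 × 3.0812 × 1.01026059462 = TRY 164,979,192.04.
The quoted forward undervalues NOK, so borrow NOK, convert to TRY at spot, deposit the TRY at 7.18%, and buy NOK forward at 2.9785 to cover the loan.
Profit = 164,979,192.04 − 159,717,990.93 = TRY 5,261,201.

TRY 5,261,201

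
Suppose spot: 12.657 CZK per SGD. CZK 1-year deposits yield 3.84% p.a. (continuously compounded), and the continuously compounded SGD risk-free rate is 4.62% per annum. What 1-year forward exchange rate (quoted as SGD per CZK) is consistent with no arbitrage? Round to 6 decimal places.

0.079626

T = 1 year.
CZK accumulates by e^(0.0384×1) = 1.0391468.
Growth of 1 SGD over T: e^(0.0462×1) = 1.0472838.
Forward (CZK per SGD) = 12.657 × 1.0391468 / 1.0472838 = 12.55866.
Invert for SGD per CZK: 1 / 12.55866 = 0.079626.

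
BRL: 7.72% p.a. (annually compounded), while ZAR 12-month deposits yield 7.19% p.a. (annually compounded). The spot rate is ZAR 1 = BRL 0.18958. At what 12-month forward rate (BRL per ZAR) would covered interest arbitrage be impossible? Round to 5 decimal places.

T = 1 year.
BRL growth factor: (1 + 0.0772)^1 = 1.077200.
Growth of 1 ZAR over T: (1 + 0.0719)^1 = 1.071900.
So F = 0.18958 × 1.077200 / 1.071900 = 0.1905174 (BRL/ZAR).

0.19052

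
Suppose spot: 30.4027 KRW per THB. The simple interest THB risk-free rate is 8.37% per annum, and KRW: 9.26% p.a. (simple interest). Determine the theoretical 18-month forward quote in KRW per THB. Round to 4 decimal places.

30.7633

T = 18/12 years.
KRW accumulates by 1 + 0.0926×18/12 = 1.138900.
Growth of 1 THB over T: 1 + 0.0837×18/12 = 1.125550.
CIP: F = S · (grow KRW)/(grow THB) = 30.4027 × 1.138900/1.125550 = 30.763302 KRW per THB.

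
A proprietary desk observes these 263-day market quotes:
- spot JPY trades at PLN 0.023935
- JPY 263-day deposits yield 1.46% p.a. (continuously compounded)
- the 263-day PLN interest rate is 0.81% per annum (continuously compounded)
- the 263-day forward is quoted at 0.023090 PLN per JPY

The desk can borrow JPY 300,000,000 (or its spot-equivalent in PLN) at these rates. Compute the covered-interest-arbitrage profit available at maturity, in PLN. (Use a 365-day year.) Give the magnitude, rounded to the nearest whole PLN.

T = 263/365 years.
Route A — deposit JPY, sell forward: 300,000,000 × 1.01057553 × 0.023090 = PLN 7,000,256.70.
Route B — convert at spot, deposit PLN: 300,000,000 × 0.023935 × 1.005853504 = PLN 7,222,531.09.
The quoted forward undervalues JPY, so borrow JPY, convert to PLN at spot, deposit the PLN at 0.81%, and buy JPY forward at 0.023090 to cover the loan.
The gap between the two covered legs is PLN 222,274.

PLN 222,274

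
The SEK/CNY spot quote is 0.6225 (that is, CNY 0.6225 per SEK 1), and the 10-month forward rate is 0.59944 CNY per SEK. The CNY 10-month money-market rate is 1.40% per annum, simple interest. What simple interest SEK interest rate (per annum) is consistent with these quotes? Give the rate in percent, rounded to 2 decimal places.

6.07%

T = 10/12 years.
CIP gives F = S · g_CNY/g_SEK, so g_CNY/g_SEK = 0.59944/0.6225 = 0.9629558.
The CNY side grows by 1 + 0.0140×10/12 = 1.0116667.
So the SEK growth factor = 1.0505848.
r = (1.0505848 − 1)/(10/12) = 0.060702 → 6.07%.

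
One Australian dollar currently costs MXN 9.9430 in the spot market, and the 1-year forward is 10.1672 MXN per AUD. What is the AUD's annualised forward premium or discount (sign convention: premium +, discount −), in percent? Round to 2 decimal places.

T = 1 year.
(F − S)/S = (10.1672 − 9.943)/9.943 = 0.0225485.
Per annum: 0.0225485 / 1 = 0.022548 = 2.25%.

+2.25%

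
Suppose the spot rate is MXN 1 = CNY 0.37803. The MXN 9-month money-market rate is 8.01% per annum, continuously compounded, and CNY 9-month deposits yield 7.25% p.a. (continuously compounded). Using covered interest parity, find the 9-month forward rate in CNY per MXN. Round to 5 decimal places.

0.37588

T = 9/12 years.
CNY growth factor: e^(0.0725×9/12) = 1.0558805.
MXN accumulates by e^(0.0801×9/12) = 1.0619162.
Forward (CNY per MXN) = 0.37803 × 1.0558805 / 1.0619162 = 0.3758814.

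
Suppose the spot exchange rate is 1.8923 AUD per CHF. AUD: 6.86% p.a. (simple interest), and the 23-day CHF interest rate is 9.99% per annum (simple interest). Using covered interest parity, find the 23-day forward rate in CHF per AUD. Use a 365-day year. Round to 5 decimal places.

0.52950

T = 23/365 years.
AUD accumulates by 1 + 0.0686×23/365 = 1.0043227.
CHF growth factor: 1 + 0.0999×23/365 = 1.0062951.
Forward (AUD per CHF) = 1.8923 × 1.0043227 / 1.0062951 = 1.888591.
Quoted the other way: 1/1.888591 = 0.52950 CHF per AUD.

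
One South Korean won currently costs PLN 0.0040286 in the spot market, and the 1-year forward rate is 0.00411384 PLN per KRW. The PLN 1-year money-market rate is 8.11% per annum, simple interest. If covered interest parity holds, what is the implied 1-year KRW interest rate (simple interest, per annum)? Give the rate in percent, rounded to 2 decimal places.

T = 1 year.
CIP gives F = S · g_PLN/g_KRW, so g_PLN/g_KRW = 0.00411384/0.0040286 = 1.0211587.
PLN growth factor: 1 + 0.0811×1 = 1.081100.
So the KRW growth factor = 1.0586993.
(1.0586993 − 1)/T = 0.058699, i.e. 5.87%.

5.87%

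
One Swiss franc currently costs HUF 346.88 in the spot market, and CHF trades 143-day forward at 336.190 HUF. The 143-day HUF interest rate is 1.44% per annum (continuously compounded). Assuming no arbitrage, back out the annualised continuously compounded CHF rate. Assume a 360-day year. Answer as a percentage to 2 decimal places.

T = 143/360 years.
F/S = 336.19/346.88 = 0.9691824 = (growth of HUF) / (growth of CHF).
The HUF side grows by e^(0.0144×143/360) = 1.0057364.
That pins the CHF growth at 1.0377163.
Take logs: ln 1.0377163 / (143/360) = 0.093203, so 9.32%.

9.32%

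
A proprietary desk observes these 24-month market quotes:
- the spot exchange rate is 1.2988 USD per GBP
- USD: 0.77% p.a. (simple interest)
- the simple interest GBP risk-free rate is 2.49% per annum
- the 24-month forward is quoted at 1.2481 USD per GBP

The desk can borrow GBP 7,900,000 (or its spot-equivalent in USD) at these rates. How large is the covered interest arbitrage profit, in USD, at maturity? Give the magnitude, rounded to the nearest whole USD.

USD 67,515

T = 2 years.
Invest the GBP and cover forward: 7,900,000 × 1.049800 × 1.2481 = USD 10,351,017.50.
Convert at spot and invest in USD: 7,900,000 × 1.2988 × 1.015400 = USD 10,418,532.01.
The quoted forward undervalues GBP, so borrow GBP, convert to USD at spot, deposit the USD at 0.77%, and buy GBP forward at 1.2481 to cover the loan.
Profit = 10,418,532.01 − 10,351,017.50 = USD 67,515.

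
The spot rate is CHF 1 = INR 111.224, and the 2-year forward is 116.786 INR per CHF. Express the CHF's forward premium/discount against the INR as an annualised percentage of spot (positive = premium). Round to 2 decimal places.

+2.50%

T = 2 years.
CHF trades forward at +5.00072% vs spot over the period.
×(1/T) gives 2.50% p.a.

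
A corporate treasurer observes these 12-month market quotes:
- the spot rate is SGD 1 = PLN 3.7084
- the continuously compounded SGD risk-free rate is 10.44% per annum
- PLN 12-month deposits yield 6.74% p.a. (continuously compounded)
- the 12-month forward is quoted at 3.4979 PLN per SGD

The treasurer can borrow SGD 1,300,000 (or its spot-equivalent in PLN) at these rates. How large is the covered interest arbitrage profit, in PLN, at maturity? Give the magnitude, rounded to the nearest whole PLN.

T = 1 year.
Route A — deposit SGD, sell forward: 1,300,000 × 1.110044384 × 3.4979 = PLN 5,047,671.53.
Route B — convert at spot, deposit PLN: 1,300,000 × 3.7084 × 1.069723282 = PLN 5,157,050.36.
The quoted forward undervalues SGD, so borrow SGD, convert to PLN at spot, deposit the PLN at 6.74%, and buy SGD forward at 3.4979 to cover the loan.
Profit = 5,157,050.36 − 5,047,671.53 = PLN 109,379.

PLN 109,379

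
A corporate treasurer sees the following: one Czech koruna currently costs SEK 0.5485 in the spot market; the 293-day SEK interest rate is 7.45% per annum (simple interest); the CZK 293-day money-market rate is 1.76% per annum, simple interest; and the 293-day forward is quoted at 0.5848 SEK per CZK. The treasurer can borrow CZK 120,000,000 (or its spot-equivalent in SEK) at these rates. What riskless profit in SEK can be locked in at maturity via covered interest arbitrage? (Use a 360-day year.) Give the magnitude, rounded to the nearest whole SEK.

SEK 1,370,255

T = 293/360 years.
Invest the CZK and cover forward: 120,000,000 × 1.0143244444 × 0.5848 = SEK 71,181,232.21.
Convert at spot and invest in SEK: 120,000,000 × 0.5485 × 1.0606347222 = SEK 69,810,977.42.
The quoted forward overvalues CZK, so borrow SEK, buy CZK at spot, deposit the CZK at 1.76%, and sell the proceeds forward at 0.5848.
Profit = 71,181,232.21 − 69,810,977.42 = SEK 1,370,255.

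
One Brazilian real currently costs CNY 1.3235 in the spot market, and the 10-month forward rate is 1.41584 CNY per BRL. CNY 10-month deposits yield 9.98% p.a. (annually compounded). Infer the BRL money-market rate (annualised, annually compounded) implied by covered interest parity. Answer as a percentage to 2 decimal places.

T = 10/12 years.
CIP gives F = S · g_CNY/g_BRL, so g_CNY/g_BRL = 1.41584/1.3235 = 1.0697696.
The CNY side grows by (1 + 0.0998)^(10/12) = 1.0825005.
That pins the BRL growth at 1.0119006.
r = 1.0119006^(12/10) − 1 = 0.014298 → 1.43%.

1.43%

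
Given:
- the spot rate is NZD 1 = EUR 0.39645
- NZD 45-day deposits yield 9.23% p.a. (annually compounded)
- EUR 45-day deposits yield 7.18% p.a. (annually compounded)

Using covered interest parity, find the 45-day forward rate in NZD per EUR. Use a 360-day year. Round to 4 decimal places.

2.5284

T = 45/360 years.
Growth of 1 EUR over T: (1 + 0.0718)^(45/360) = 1.0087051.
NZD accumulates by (1 + 0.0923)^(45/360) = 1.0110968.
CIP: F = S · (grow EUR)/(grow NZD) = 0.39645 × 1.0087051/1.0110968 = 0.3955122 EUR per NZD.
Quoted the other way: 1/0.3955122 = 2.5284 NZD per EUR.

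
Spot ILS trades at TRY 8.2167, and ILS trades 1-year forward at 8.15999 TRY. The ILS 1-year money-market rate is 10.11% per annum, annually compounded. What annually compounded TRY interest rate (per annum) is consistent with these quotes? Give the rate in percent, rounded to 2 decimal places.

T = 1 year.
F/S = 8.15999/8.2167 = 0.9930982 = (growth of TRY) / (growth of ILS).
ILS growth factor: (1 + 0.1011)^1 = 1.101100.
That pins the TRY growth at 1.0935004.
r = 1.0935004^(1/1) − 1 = 0.093500 → 9.35%.

9.35%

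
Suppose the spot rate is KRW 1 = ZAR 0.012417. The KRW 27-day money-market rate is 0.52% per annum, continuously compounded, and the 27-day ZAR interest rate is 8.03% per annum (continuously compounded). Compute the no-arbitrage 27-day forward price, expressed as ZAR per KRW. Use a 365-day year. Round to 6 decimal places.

0.012486

T = 27/365 years.
Growth of 1 ZAR over T: e^(0.0803×27/365) = 1.0059577.
KRW accumulates by e^(0.0052×27/365) = 1.0003847.
So F = 0.012417 × 1.0059577 / 1.0003847 = 0.01248617 (ZAR/KRW).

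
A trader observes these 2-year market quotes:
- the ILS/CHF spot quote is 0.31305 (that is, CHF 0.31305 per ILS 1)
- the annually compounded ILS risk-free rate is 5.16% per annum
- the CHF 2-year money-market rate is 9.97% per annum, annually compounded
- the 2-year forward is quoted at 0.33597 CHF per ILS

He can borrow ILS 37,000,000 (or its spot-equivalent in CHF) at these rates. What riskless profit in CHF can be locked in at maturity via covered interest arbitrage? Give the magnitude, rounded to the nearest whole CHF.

T = 2 years.
Route A — deposit ILS, sell forward: 37,000,000 × 1.10586256 × 0.33597 = CHF 13,746,855.84.
Route B — convert at spot, deposit CHF: 37,000,000 × 0.31305 × 1.20934009 = CHF 14,007,604.86.
The quoted forward undervalues ILS, so borrow ILS, convert to CHF at spot, deposit the CHF at 9.97%, and buy ILS forward at 0.33597 to cover the loan.
Profit = 14,007,604.86 − 13,746,855.84 = CHF 260,749.

CHF 260,749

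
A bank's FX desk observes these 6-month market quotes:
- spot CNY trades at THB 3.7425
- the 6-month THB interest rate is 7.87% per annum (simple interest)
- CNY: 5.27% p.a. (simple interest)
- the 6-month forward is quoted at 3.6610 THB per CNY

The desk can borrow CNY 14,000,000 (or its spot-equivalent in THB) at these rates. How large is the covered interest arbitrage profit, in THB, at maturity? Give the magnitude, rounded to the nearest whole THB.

T = 6/12 years.
Keep in CNY, deliver into the forward: 14,000,000·1.026350·3.6610 = THB 52,604,542.90.
Swap to THB now, deposit: 14,000,000·3.7425·1.039350 = THB 54,456,743.25.
The quoted forward undervalues CNY, so borrow CNY, convert to THB at spot, deposit the THB at 7.87%, and buy CNY forward at 3.6610 to cover the loan.
The gap between the two covered legs is THB 1,852,200.

THB 1,852,200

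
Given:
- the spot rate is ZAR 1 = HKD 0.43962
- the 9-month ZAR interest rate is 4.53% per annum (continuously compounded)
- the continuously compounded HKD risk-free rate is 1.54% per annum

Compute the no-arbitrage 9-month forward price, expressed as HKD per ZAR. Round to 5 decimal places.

0.42987

T = 9/12 years.
HKD accumulates by e^(0.0154×9/12) = 1.011617.
Growth of 1 ZAR over T: e^(0.0453×9/12) = 1.0345587.
CIP: F = S · (grow HKD)/(grow ZAR) = 0.43962 × 1.011617/1.0345587 = 0.4298713 HKD per ZAR.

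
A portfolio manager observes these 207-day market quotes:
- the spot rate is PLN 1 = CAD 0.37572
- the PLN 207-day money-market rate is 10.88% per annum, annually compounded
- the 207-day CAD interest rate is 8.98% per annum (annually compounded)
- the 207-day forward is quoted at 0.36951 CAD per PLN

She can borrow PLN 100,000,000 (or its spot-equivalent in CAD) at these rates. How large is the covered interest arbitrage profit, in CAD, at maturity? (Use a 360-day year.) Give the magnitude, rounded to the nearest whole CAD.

T = 207/360 years.
Route A — deposit PLN, sell forward: 100,000,000 × 1.0611837719 × 0.36951 = CAD 39,211,801.56.
Route B — convert at spot, deposit CAD: 100,000,000 × 0.37572 × 1.0506895481 = CAD 39,476,507.70.
The quoted forward undervalues PLN, so borrow PLN, convert to CAD at spot, deposit the CAD at 8.98%, and buy PLN forward at 0.36951 to cover the loan.
Arbitrage profit = |39,211,801.56 − 39,476,507.70| = CAD 264,706.

CAD 264,706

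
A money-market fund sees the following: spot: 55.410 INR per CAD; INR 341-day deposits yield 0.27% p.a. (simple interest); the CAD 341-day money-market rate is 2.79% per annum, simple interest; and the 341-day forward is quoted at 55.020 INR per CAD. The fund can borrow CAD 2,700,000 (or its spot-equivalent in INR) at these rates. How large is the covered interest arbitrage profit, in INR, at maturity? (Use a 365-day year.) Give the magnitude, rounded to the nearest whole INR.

T = 341/365 years.
Invest the CAD and cover forward: 2,700,000 × 1.02606547945 × 55.020 = INR 152,426,131.23.
Convert at spot and invest in INR: 2,700,000 × 55.410 × 1.00252246575 = INR 149,984,378.53.
The quoted forward overvalues CAD, so borrow INR, buy CAD at spot, deposit the CAD at 2.79%, and sell the proceeds forward at 55.020.
Arbitrage profit = |152,426,131.23 − 149,984,378.53| = INR 2,441,753.

INR 2,441,753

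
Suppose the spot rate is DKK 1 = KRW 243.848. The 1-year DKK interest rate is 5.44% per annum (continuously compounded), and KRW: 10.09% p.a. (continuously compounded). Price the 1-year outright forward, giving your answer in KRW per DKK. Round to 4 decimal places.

255.4547

T = 1 year.
Growth of 1 KRW over T: e^(0.1009×1) = 1.10616602.
Growth of 1 DKK over T: e^(0.0544×1) = 1.05590688.
CIP: F = S · (grow KRW)/(grow DKK) = 243.848 × 1.10616602/1.05590688 = 255.454697 KRW per DKK.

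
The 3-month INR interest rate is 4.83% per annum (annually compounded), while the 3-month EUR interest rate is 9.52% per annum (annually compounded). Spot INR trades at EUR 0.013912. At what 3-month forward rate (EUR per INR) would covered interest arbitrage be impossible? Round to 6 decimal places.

T = 3/12 years.
EUR accumulates by (1 + 0.0952)^(3/12) = 1.0229946.
Growth of 1 INR over T: (1 + 0.0483)^(3/12) = 1.0118623.
Forward (EUR per INR) = 0.013912 × 1.0229946 / 1.0118623 = 0.01406506.

0.014065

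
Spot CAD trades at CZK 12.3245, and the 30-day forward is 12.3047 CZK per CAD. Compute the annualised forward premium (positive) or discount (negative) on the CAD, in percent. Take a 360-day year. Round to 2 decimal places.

-1.93%

T = 30/360 years.
CAD trades forward at -0.16066% vs spot over the period.
Per annum: -0.0016066 / (30/360) = -0.019279 = -1.93%.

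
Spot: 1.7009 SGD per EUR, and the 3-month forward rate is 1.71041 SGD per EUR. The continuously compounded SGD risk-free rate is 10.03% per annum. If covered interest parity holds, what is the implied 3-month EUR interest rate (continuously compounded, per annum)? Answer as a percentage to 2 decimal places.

7.80%

T = 3/12 years.
CIP gives F = S · g_SGD/g_EUR, so g_SGD/g_EUR = 1.71041/1.7009 = 1.0055912.
SGD growth factor: e^(0.1003×3/12) = 1.025392.
Hence g_EUR = 1.0196907.
Take logs: ln 1.0196907 / (3/12) = 0.077997, so 7.80%.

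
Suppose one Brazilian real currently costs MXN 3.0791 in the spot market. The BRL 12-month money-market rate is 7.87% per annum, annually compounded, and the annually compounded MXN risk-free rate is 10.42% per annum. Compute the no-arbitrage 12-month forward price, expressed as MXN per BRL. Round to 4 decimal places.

3.1519

T = 1 year.
MXN growth factor: (1 + 0.1042)^1 = 1.104200.
BRL growth factor: (1 + 0.0787)^1 = 1.078700.
Forward (MXN per BRL) = 3.0791 × 1.104200 / 1.078700 = 3.151889.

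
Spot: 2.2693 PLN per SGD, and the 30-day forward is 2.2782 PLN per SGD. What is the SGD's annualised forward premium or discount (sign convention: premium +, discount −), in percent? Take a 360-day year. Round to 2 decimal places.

T = 30/360 years.
(F − S)/S = (2.2782 − 2.2693)/2.2693 = 0.0039219.
Per annum: 0.0039219 / (30/360) = 0.047063 = 4.71%.

+4.71%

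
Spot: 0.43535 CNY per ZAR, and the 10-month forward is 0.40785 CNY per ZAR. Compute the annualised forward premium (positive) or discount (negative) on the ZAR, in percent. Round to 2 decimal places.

T = 10/12 years.
(F − S)/S = (0.40785 − 0.43535)/0.43535 = -0.0631676.
Annualise by dividing by T: -0.0631676 / (10/12) = -0.075801 → -7.58%.

-7.58%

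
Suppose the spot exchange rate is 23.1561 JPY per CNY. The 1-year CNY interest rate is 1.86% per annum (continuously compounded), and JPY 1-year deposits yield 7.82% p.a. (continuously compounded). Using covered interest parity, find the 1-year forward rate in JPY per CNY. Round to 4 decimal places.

T = 1 year.
Growth of 1 JPY over T: e^(0.0782×1) = 1.0813389.
Growth of 1 CNY over T: e^(0.0186×1) = 1.01877406.
CIP: F = S · (grow JPY)/(grow CNY) = 23.1561 × 1.0813389/1.01877406 = 24.578160 JPY per CNY.

24.5782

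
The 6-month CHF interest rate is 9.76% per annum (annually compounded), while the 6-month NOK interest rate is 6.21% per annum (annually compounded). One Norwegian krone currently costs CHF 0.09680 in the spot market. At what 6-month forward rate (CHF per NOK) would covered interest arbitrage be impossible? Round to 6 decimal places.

T = 6/12 years.
CHF accumulates by (1 + 0.0976)^(6/12) = 1.0476641.
NOK accumulates by (1 + 0.0621)^(6/12) = 1.0305824.
Forward (CHF per NOK) = 0.0968 × 1.0476641 / 1.0305824 = 0.09840444.

0.098404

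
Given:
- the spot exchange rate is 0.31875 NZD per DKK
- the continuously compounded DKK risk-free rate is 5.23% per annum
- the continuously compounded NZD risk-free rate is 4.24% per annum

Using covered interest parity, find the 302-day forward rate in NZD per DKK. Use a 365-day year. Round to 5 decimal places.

0.31615

T = 302/365 years.
Growth of 1 NZD over T: e^(0.0424×302/365) = 1.0357043.
DKK growth factor: e^(0.0523×302/365) = 1.0442228.
CIP: F = S · (grow NZD)/(grow DKK) = 0.31875 × 1.0357043/1.0442228 = 0.3161497 NZD per DKK.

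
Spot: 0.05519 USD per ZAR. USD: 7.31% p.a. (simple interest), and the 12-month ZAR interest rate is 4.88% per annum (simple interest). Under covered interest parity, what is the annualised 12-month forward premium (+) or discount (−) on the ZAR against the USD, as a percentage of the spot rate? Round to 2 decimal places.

+2.32%

T = 1 year.
No-arbitrage forward: 0.05519 × 1.073100 / 1.048800 = 0.05646872 USD/ZAR.
(F − S)/S ÷ T = (0.05646872 − 0.05519)/0.05519/1 = 0.023169 → 2.32%.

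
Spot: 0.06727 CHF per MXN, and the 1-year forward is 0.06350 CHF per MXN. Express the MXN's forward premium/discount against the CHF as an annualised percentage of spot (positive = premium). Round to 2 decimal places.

-5.60%

T = 1 year.
Period premium: (0.06350 − 0.06727)/0.06727 = -0.0560428.
Annualise by dividing by T: -0.0560428 / 1 = -0.056043 → -5.60%.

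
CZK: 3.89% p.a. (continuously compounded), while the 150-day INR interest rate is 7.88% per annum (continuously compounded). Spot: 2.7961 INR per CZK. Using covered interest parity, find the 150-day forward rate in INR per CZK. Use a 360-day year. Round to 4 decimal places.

T = 150/360 years.
INR accumulates by e^(0.0788×150/360) = 1.0333783.
CZK accumulates by e^(0.0389×150/360) = 1.0163404.
CIP: F = S · (grow INR)/(grow CZK) = 2.7961 × 1.0333783/1.0163404 = 2.842974 INR per CZK.

2.8430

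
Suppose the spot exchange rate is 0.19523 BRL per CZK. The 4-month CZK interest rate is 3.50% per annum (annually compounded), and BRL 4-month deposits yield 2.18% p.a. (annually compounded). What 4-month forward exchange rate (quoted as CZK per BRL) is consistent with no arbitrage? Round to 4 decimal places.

T = 4/12 years.
BRL growth factor: (1 + 0.0218)^(4/12) = 1.0072145.
CZK accumulates by (1 + 0.0350)^(4/12) = 1.0115331.
So F = 0.19523 × 1.0072145 / 1.0115331 = 0.1943965 (BRL/CZK).
Quoted the other way: 1/0.1943965 = 5.1441 CZK per BRL.

5.1441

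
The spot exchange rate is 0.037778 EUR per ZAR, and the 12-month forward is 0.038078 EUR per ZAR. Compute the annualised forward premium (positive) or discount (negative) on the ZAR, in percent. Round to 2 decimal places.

+0.79%

T = 1 year.
Period premium: (0.038078 − 0.037778)/0.037778 = 0.0079411.
Per annum: 0.0079411 / 1 = 0.007941 = 0.79%.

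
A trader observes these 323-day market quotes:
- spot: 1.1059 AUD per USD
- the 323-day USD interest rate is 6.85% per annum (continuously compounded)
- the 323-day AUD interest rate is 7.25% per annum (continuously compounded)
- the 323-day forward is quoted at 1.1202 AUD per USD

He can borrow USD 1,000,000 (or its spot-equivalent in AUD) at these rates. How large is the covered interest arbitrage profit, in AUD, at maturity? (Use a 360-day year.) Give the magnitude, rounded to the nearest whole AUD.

AUD 10,978

T = 323/360 years.
Invest the USD and cover forward: 1,000,000 × 1.063387665 × 1.1202 = AUD 1,191,206.86.
Convert at spot and invest in AUD: 1,000,000 × 1.1059 × 1.067210901 = AUD 1,180,228.54.
The quoted forward overvalues USD, so borrow AUD, buy USD at spot, deposit the USD at 6.85%, and sell the proceeds forward at 1.1202.
Profit = 1,191,206.86 − 1,180,228.54 = AUD 10,978.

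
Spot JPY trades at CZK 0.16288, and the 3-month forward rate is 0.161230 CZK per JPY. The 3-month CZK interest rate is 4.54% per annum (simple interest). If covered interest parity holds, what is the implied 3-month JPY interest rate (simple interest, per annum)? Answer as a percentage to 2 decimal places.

T = 3/12 years.
CIP gives F = S · g_CZK/g_JPY, so g_CZK/g_JPY = 0.16123/0.16288 = 0.9898698.
The CZK side grows by 1 + 0.0454×3/12 = 1.011350.
So the JPY growth factor = 1.021700.
(1.021700 − 1)/T = 0.086800, i.e. 8.68%.

8.68%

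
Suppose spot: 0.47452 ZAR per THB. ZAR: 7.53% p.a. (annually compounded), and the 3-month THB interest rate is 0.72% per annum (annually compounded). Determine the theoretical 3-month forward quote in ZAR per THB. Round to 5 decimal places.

T = 3/12 years.
Growth of 1 ZAR over T: (1 + 0.0753)^(3/12) = 1.0183156.
Growth of 1 THB over T: (1 + 0.0072)^(3/12) = 1.0017952.
CIP: F = S · (grow ZAR)/(grow THB) = 0.47452 × 1.0183156/1.0017952 = 0.4823452 ZAR per THB.

0.48235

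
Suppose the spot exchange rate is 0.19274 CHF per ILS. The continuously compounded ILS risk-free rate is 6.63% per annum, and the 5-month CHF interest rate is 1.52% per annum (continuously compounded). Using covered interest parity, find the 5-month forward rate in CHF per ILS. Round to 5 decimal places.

T = 5/12 years.
CHF accumulates by e^(0.0152×5/12) = 1.0063534.
ILS accumulates by e^(0.0663×5/12) = 1.0280101.
So F = 0.19274 × 1.0063534 / 1.0280101 = 0.1886796 (CHF/ILS).

0.18868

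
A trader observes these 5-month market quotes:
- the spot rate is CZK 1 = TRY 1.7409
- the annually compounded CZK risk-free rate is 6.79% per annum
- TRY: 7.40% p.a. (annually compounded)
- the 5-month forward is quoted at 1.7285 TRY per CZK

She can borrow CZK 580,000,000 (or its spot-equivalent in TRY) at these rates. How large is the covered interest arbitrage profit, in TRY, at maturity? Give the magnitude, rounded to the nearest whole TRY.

T = 5/12 years.
Invest the CZK and cover forward: 580,000,000 × 1.027750612747 × 1.7285 = TRY 1,030,350,821.80.
Convert at spot and invest in TRY: 580,000,000 × 1.7409 × 1.030192658361 = TRY 1,040,208,191.39.
The quoted forward undervalues CZK, so borrow CZK, convert to TRY at spot, deposit the TRY at 7.40%, and buy CZK forward at 1.7285 to cover the loan.
Profit = 1,040,208,191.39 − 1,030,350,821.80 = TRY 9,857,370.

TRY 9,857,370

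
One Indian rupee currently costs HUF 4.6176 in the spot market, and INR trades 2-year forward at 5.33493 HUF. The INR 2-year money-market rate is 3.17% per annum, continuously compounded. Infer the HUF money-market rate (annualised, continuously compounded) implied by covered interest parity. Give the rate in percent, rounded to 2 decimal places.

10.39%

T = 2 years.
By CIP, F/S equals the HUF-to-INR growth ratio: 5.33493/4.6176 = 1.1553469.
INR growth factor: e^(0.0317×2) = 1.0654529.
Hence g_HUF = 1.2309677.
Take logs: ln 1.2309677 / 2 = 0.103900, so 10.39%.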